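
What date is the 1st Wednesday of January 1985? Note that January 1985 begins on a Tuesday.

January 1985 begins on a Tuesday, so the first Wednesday is January 2 (1 day later).

January 2, 1985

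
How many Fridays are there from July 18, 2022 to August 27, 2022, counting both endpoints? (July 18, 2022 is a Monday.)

July 18, 2022 is a Monday; the first Friday on or after it is July 22, 2022 (4 days later).
From July 22, 2022 to August 27, 2022: 9 + 27 = 36 days (rest of July, August).
36 ÷ 7 = 5 full weeks with remainder 1, so 5 more Fridays after the first → 6.

6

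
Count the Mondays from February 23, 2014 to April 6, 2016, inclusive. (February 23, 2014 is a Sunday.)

111

February 23, 2014 is a Sunday; the first Monday on or after it is February 24, 2014 (1 day later).
From February 24, 2014 to April 6, 2016: 310 + 365 + 97 = 772 days (rest of 2014, 2015, to April 6, 2016 in 2016).
772 ÷ 7 = 110 full weeks with remainder 2, so 110 more Mondays after the first → 111.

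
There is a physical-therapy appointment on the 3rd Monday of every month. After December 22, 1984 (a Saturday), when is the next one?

December 1984 starts on a Saturday; its first Monday is the 3rd, so the 3rd Monday is the 17th — December 17, 1984.
That is not after December 22, 1984, so look at January 1985.
January 1985 starts on a Tuesday; its first Monday is the 7th, so the 3rd Monday is the 21st — January 21, 1985.

January 21, 1985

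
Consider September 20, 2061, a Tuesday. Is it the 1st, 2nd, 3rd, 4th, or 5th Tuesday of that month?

3rd

Day 20 falls in week ⌈20/7⌉ of the month.
Days 1–7 hold the 1st Tuesday, 8–14 the 2nd, 15–21 the 3rd, 22–28 the 4th, 29–31 the 5th.
20 is in the range for the 3rd.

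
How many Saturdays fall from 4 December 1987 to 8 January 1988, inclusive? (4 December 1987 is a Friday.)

4 December 1987 is a Friday; the first Saturday on or after it is 5 December 1987 (1 day later).
From 5 December 1987 to 8 January 1988: 26 + 8 = 34 days (rest of December, January).
34 ÷ 7 = 4 full weeks with remainder 6, so 4 more Saturdays after the first → 5.

5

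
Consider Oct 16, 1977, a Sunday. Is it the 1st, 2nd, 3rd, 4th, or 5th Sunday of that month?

Day 16 falls in week ⌈16/7⌉ of the month.
Days 1–7 hold the 1st Sunday, 8–14 the 2nd, 15–21 the 3rd, 22–28 the 4th, 29–31 the 5th.
16 is in the range for the 3rd.

3rd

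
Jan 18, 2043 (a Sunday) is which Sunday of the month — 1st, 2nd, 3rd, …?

Day 18 falls in week ⌈18/7⌉ of the month.
Days 1–7 hold the 1st Sunday, 8–14 the 2nd, 15–21 the 3rd, 22–28 the 4th, 29–31 the 5th.
18 is in the range for the 3rd.

3rd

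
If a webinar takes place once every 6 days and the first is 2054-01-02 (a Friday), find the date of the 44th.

2054-09-17

The 44th occurrence is 43 intervals after the first: 43 × 6 = 258 days after 2054-01-02.
January has 31 days — 29 days to the end of January leaves 229.
February has 28 days (201 left).
March has 31 days (170 left).
April has 30 days (140 left).
May has 31 days (109 left).
June has 30 days (79 left).
July has 31 days (48 left).
August has 31 days (17 left).
17 days into September → 2054-09-17.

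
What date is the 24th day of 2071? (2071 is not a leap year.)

2071-01-24

24 into January → January 24.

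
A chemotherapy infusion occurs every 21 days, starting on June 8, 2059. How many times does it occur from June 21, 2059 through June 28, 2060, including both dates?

Occurrences land 21·i days after June 8, 2059 for i = 0, 1, 2, …
June 21, 2059 is 13 days after the start; 13 ÷ 21 = 0 remainder 13; since the remainder is 13, round up to i = 1. First occurrence in the window: #2 on June 29, 2059 (1×21 = 21 days in).
June 28, 2060 is 386 days after the start; 386 ÷ 21 = 18 remainder 8. Last occurrence in the window: #19 on June 20, 2060.
Occurrences #2 through #19: 18 in total.

18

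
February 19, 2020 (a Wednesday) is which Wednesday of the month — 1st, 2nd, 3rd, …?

3rd

Day 19 falls in week ⌈19/7⌉ of the month.
Days 1–7 hold the 1st Wednesday, 8–14 the 2nd, 15–21 the 3rd, 22–28 the 4th, 29–31 the 5th.
19 is in the range for the 3rd.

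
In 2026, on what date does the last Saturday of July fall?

25 July 2026

July 2026 begins on a Wednesday, so the first Saturday is July 4 (3 days later).
July 2026 has 31 days. Adding weeks: 4, 11, 18, 25 — the last one ≤ 31 is the 25th.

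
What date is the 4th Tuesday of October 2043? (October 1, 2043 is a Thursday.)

27 October 2043

October 2043 begins on a Thursday, so the first Tuesday is October 6 (5 days later).
The 4th Tuesday is 3 weeks later: 6 + 21 = 27.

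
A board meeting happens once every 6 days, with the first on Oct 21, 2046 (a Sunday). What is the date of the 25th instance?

Mar 14, 2047

The 25th occurrence is 24 intervals after the first: 24 × 6 = 144 days after Oct 21, 2046.
Oct has 31 days — 10 days to the end of Oct leaves 134.
Nov has 30 days (104 left).
Dec has 31 days (73 left).
Jan has 31 days (42 left).
Feb has 28 days (14 left).
14 days into Mar → Mar 14, 2047.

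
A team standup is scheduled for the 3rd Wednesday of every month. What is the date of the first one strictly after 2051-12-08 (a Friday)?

December 2051 starts on a Friday; its first Wednesday is the 6th, so the 3rd Wednesday is the 20th — 2051-12-20.
2051-12-20 is after 2051-12-08, so that is the next one.

2051-12-20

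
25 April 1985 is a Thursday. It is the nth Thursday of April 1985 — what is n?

Day 25 falls in week ⌈25/7⌉ of the month.
Days 1–7 hold the 1st Thursday, 8–14 the 2nd, 15–21 the 3rd, 22–28 the 4th, 29–31 the 5th.
25 is in the range for the 4th.

4th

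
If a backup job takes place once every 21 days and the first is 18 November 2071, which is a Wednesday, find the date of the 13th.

The 13th occurrence is 12 intervals after the first: 12 × 21 = 252 days after 18 November 2071.
November has 30 days — 12 days to the end of November leaves 240.
December has 31 days (209 left).
January has 31 days (178 left).
February has 29 days (149 left).
March has 31 days (118 left).
April has 30 days (88 left).
May has 31 days (57 left).
June has 30 days (27 left).
27 days into July → 27 July 2072.

27 July 2072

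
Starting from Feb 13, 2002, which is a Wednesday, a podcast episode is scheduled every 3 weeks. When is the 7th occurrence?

Jun 19, 2002

The 7th occurrence is 6 intervals after the first: 6 × 21 = 126 days after Feb 13, 2002.
Feb has 28 days — 15 days to the end of Feb leaves 111.
Mar has 31 days (80 left).
Apr has 30 days (50 left).
May has 31 days (19 left).
19 days into Jun → Jun 19, 2002.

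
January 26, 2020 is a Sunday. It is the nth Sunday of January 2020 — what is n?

4th

Day 26 falls in week ⌈26/7⌉ of the month.
Days 1–7 hold the 1st Sunday, 8–14 the 2nd, 15–21 the 3rd, 22–28 the 4th, 29–31 the 5th.
26 is in the range for the 4th.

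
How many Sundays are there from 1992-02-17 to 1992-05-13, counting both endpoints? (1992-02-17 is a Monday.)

1992-02-17 is a Monday; the first Sunday on or after it is 1992-02-23 (6 days later).
From 1992-02-23 to 1992-05-13: 6 + 31 + 30 + 13 = 80 days (rest of February, March, April, May).
80 ÷ 7 = 11 full weeks with remainder 3, so 11 more Sundays after the first → 12.

12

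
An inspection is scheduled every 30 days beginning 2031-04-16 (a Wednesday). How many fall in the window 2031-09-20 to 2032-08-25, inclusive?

Occurrences land 30·i days after 2031-04-16 for i = 0, 1, 2, …
2031-09-20 is 157 days after the start; 157 ÷ 30 = 5 remainder 7; since the remainder is 7, round up to i = 6. First occurrence in the window: #7 on 2031-10-13 (6×30 = 180 days in).
2032-08-25 is 497 days after the start; 497 ÷ 30 = 16 remainder 17. Last occurrence in the window: #17 on 2032-08-08.
Occurrences #7 through #17: 11 in total.

11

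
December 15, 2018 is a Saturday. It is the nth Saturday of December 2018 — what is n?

Day 15 falls in week ⌈15/7⌉ of the month.
Days 1–7 hold the 1st Saturday, 8–14 the 2nd, 15–21 the 3rd, 22–28 the 4th, 29–31 the 5th.
15 is in the range for the 3rd.

3rd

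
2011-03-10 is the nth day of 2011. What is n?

Days in months before March: 31 + 28 = 59.
Plus 10 days into March → day 69.

69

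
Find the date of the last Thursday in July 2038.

2038-07-29

The first Thursday of July 2038 is July 1.
July 2038 has 31 days. Adding weeks: 1, 8, 15, 22, 29 — the last one ≤ 31 is the 29th.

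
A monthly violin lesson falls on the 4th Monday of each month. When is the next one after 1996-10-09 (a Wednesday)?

October 1996 starts on a Tuesday; its first Monday is the 7th, so the 4th Monday is the 28th — 1996-10-28.
1996-10-28 is after 1996-10-09, so that is the next one.

1996-10-28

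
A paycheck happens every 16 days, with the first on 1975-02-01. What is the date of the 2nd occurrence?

The 2nd occurrence is 1 interval after the first: 1 × 16 = 16 days after 1975-02-01.
16 days later is 1975-02-17.

1975-02-17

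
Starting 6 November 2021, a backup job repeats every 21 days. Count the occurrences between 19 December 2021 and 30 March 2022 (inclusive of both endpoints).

Occurrences land 21·i days after 6 November 2021 for i = 0, 1, 2, …
19 December 2021 is 43 days after the start; 43 ÷ 21 = 2 remainder 1; since the remainder is 1, round up to i = 3. First occurrence in the window: #4 on 8 January 2022 (3×21 = 63 days in).
30 March 2022 is 144 days after the start; 144 ÷ 21 = 6 remainder 18. Last occurrence in the window: #7 on 12 March 2022.
Occurrences #4 through #7: 4 in total.

4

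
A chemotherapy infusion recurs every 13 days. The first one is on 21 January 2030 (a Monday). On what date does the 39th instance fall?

The 39th occurrence is 38 intervals after the first: 38 × 13 = 494 days after 21 January 2030.
January has 31 days — 10 days to the end of January leaves 484.
From end of January to end of 2030 is 334 days (150 left).
January has 31 days (119 left).
February has 28 days (91 left).
March has 31 days (60 left).
April has 30 days (30 left).
30 days into May → 30 May 2031.

30 May 2031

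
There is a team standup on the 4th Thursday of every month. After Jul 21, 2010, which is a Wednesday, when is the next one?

Jul 22, 2010

Jul 2010 starts on a Thursday; its first Thursday is the 1st, so the 4th Thursday is the 22nd — Jul 22, 2010.
Jul 22, 2010 is after Jul 21, 2010, so that is the next one.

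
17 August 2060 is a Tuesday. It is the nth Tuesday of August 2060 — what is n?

Day 17 falls in week ⌈17/7⌉ of the month.
Days 1–7 hold the 1st Tuesday, 8–14 the 2nd, 15–21 the 3rd, 22–28 the 4th, 29–31 the 5th.
17 is in the range for the 3rd.

3rd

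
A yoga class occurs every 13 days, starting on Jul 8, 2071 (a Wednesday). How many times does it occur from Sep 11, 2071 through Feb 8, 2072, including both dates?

12

Occurrences land 13·i days after Jul 8, 2071 for i = 0, 1, 2, …
Sep 11, 2071 is 65 days after the start; 65 ÷ 13 = 5 remainder 0. First occurrence in the window: #6 on Sep 11, 2071 (5×13 = 65 days in).
Feb 8, 2072 is 215 days after the start; 215 ÷ 13 = 16 remainder 7. Last occurrence in the window: #17 on Feb 1, 2072.
Occurrences #6 through #17: 12 in total.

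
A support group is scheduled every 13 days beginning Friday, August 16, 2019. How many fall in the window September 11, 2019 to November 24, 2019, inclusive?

Occurrences land 13·i days after August 16, 2019 for i = 0, 1, 2, …
September 11, 2019 is 26 days after the start; 26 ÷ 13 = 2 remainder 0. First occurrence in the window: #3 on September 11, 2019 (2×13 = 26 days in).
November 24, 2019 is 100 days after the start; 100 ÷ 13 = 7 remainder 9. Last occurrence in the window: #8 on November 15, 2019.
Occurrences #3 through #8: 6 in total.

6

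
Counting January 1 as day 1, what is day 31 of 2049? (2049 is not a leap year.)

31 into January → January 31.

2049-01-31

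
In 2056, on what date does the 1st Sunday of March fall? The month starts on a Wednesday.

5 March 2056

March 2056 begins on a Wednesday, so the first Sunday is March 5 (4 days later).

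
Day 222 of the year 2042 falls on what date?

January has 31 days (222 − 31 = 191 remain).
February has 28 days (191 − 28 = 163 remain).
March has 31 days (163 − 31 = 132 remain).
April has 30 days (132 − 30 = 102 remain).
May has 31 days (102 − 31 = 71 remain).
June has 30 days (71 − 30 = 41 remain).
July has 31 days (41 − 31 = 10 remain).
10 into August → August 10.

2042-08-10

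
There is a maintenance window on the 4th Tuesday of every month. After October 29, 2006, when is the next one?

November 28, 2006

October 2006 starts on a Sunday; its first Tuesday is the 3rd, so the 4th Tuesday is the 24th — October 24, 2006.
That is not after October 29, 2006, so look at November 2006.
November 2006 starts on a Wednesday; its first Tuesday is the 7th, so the 4th Tuesday is the 28th — November 28, 2006.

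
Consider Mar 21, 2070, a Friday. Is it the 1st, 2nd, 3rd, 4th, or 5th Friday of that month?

3rd

Day 21 falls in week ⌈21/7⌉ of the month.
Days 1–7 hold the 1st Friday, 8–14 the 2nd, 15–21 the 3rd, 22–28 the 4th, 29–31 the 5th.
21 is in the range for the 3rd.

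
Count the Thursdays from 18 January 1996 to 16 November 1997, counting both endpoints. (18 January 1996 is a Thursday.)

18 January 1996 is a Thursday; the first Thursday on or after it is 18 January 1996.
From 18 January 1996 to 16 November 1997: 348 + 320 = 668 days (rest of 1996, to 16 November 1997 in 1997).
668 ÷ 7 = 95 full weeks with remainder 3, so 95 more Thursdays after the first → 96.

96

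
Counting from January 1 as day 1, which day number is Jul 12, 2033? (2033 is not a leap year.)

Days in months before Jul: 31 + 28 + 31 + 30 + 31 + 30 = 181.
Plus 12 days into Jul → day 193.

193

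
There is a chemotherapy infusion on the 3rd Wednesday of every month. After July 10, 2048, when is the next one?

July 2048 starts on a Wednesday; its first Wednesday is the 1st, so the 3rd Wednesday is the 15th — July 15, 2048.
July 15, 2048 is after July 10, 2048, so that is the next one.

July 15, 2048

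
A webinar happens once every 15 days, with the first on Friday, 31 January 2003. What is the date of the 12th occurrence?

15 July 2003

The 12th occurrence is 11 intervals after the first: 11 × 15 = 165 days after 31 January 2003.
January has 31 days — 0 days to the end of January leaves 165.
February has 28 days (137 left).
March has 31 days (106 left).
April has 30 days (76 left).
May has 31 days (45 left).
June has 30 days (15 left).
15 days into July → 15 July 2003.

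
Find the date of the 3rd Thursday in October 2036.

2036-10-16

The first Thursday of October 2036 is October 2.
The 3rd Thursday is 2 weeks later: 2 + 14 = 16.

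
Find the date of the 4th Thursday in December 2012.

2012-12-27

The first Thursday of December 2012 is December 6.
The 4th Thursday is 3 weeks later: 6 + 21 = 27.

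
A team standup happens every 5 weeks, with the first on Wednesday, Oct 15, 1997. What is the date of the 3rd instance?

The 3rd occurrence is 2 intervals after the first: 2 × 35 = 70 days after Oct 15, 1997.
Oct has 31 days — 16 days to the end of Oct leaves 54.
Nov has 30 days (24 left).
24 days into Dec → Dec 24, 1997.

Dec 24, 1997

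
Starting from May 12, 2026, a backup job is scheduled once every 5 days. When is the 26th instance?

The 26th occurrence is 25 intervals after the first: 25 × 5 = 125 days after May 12, 2026.
May has 31 days — 19 days to the end of May leaves 106.
June has 30 days (76 left).
July has 31 days (45 left).
August has 31 days (14 left).
14 days into September → September 14, 2026.

September 14, 2026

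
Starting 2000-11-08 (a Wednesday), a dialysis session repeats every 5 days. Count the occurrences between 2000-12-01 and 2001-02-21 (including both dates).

Occurrences land 5·i days after 2000-11-08 for i = 0, 1, 2, …
2000-12-01 is 23 days after the start; 23 ÷ 5 = 4 remainder 3; since the remainder is 3, round up to i = 5. First occurrence in the window: #6 on 2000-12-03 (5×5 = 25 days in).
2001-02-21 is 105 days after the start; 105 ÷ 5 = 21 remainder 0. Last occurrence in the window: #22 on 2001-02-21.
Occurrences #6 through #22: 17 in total.

17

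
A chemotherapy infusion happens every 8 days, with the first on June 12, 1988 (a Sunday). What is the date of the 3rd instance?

The 3rd occurrence is 2 intervals after the first: 2 × 8 = 16 days after June 12, 1988.
16 days later is June 28, 1988.

June 28, 1988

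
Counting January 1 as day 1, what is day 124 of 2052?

January has 31 days (124 − 31 = 93 remain).
February has 29 days (93 − 29 = 64 remain).
March has 31 days (64 − 31 = 33 remain).
April has 30 days (33 − 30 = 3 remain).
3 into May → May 3.

3 May 2052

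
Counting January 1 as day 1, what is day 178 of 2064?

2064-06-26

January has 31 days (178 − 31 = 147 remain).
February has 29 days (147 − 29 = 118 remain).
March has 31 days (118 − 31 = 87 remain).
April has 30 days (87 − 30 = 57 remain).
May has 31 days (57 − 31 = 26 remain).
26 into June → June 26.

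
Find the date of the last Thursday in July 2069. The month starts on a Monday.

July 2069 begins on a Monday, so the first Thursday is July 4 (3 days later).
July 2069 has 31 days. Adding weeks: 4, 11, 18, 25 — the last one ≤ 31 is the 25th.

25 July 2069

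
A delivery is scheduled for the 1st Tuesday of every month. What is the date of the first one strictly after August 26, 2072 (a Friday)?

September 6, 2072

August 2072 starts on a Monday, so its 1st Tuesday is August 2, 2072 (1 day in).
That is not after August 26, 2072, so look at September 2072.
September 2072 starts on a Thursday, so its 1st Tuesday is September 6, 2072 (5 days in).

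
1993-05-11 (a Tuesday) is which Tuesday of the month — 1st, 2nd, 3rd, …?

2nd

Day 11 falls in week ⌈11/7⌉ of the month.
Days 1–7 hold the 1st Tuesday, 8–14 the 2nd, 15–21 the 3rd, 22–28 the 4th, 29–31 the 5th.
11 is in the range for the 2nd.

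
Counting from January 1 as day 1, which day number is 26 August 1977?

Days in months before August: 31 + 28 + 31 + 30 + 31 + 30 + 31 = 212.
Plus 26 days into August → day 238.

238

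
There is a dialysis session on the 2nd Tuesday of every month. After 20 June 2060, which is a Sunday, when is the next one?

13 July 2060

June 2060 starts on a Tuesday; its first Tuesday is the 1st, so the 2nd Tuesday is the 8th — 8 June 2060.
That is not after 20 June 2060, so look at July 2060.
July 2060 starts on a Thursday; its first Tuesday is the 6th, so the 2nd Tuesday is the 13th — 13 July 2060.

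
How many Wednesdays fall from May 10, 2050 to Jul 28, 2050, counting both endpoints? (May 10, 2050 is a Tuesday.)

May 10, 2050 is a Tuesday; the first Wednesday on or after it is May 11, 2050 (1 day later).
From May 11, 2050 to Jul 28, 2050: 20 + 30 + 28 = 78 days (rest of May, Jun, Jul).
78 ÷ 7 = 11 full weeks with remainder 1, so 11 more Wednesdays after the first → 12.

12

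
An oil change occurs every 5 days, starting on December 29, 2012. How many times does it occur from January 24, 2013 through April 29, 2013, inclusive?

Occurrences land 5·i days after December 29, 2012 for i = 0, 1, 2, …
January 24, 2013 is 26 days after the start; 26 ÷ 5 = 5 remainder 1; since the remainder is 1, round up to i = 6. First occurrence in the window: #7 on January 28, 2013 (6×5 = 30 days in).
April 29, 2013 is 121 days after the start; 121 ÷ 5 = 24 remainder 1. Last occurrence in the window: #25 on April 28, 2013.
Occurrences #7 through #25: 19 in total.

19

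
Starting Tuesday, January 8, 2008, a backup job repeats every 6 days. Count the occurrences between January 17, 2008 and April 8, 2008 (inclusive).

14

Occurrences land 6·i days after January 8, 2008 for i = 0, 1, 2, …
January 17, 2008 is 9 days after the start; 9 ÷ 6 = 1 remainder 3; since the remainder is 3, round up to i = 2. First occurrence in the window: #3 on January 20, 2008 (2×6 = 12 days in).
April 8, 2008 is 91 days after the start; 91 ÷ 6 = 15 remainder 1. Last occurrence in the window: #16 on April 7, 2008.
Occurrences #3 through #16: 14 in total.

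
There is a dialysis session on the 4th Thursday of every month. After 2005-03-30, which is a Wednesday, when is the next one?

2005-04-28

March 2005 starts on a Tuesday; its first Thursday is the 3rd, so the 4th Thursday is the 24th — 2005-03-24.
That is not after 2005-03-30, so look at April 2005.
April 2005 starts on a Friday; its first Thursday is the 7th, so the 4th Thursday is the 28th — 2005-04-28.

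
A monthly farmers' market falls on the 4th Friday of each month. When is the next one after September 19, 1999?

September 1999 starts on a Wednesday; its first Friday is the 3rd, so the 4th Friday is the 24th — September 24, 1999.
September 24, 1999 is after September 19, 1999, so that is the next one.

September 24, 1999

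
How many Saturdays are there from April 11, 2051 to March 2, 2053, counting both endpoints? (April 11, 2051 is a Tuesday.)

April 11, 2051 is a Tuesday; the first Saturday on or after it is April 15, 2051 (4 days later).
From April 15, 2051 to March 2, 2053: 260 + 366 + 61 = 687 days (rest of 2051, 2052, to March 2, 2053 in 2053).
687 ÷ 7 = 98 full weeks with remainder 1, so 98 more Saturdays after the first → 99.

99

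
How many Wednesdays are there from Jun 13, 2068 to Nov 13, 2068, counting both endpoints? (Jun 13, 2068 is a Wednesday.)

Jun 13, 2068 is a Wednesday; the first Wednesday on or after it is Jun 13, 2068.
From Jun 13, 2068 to Nov 13, 2068: 17 + 31 + 31 + 30 + 31 + 13 = 153 days (rest of Jun, Jul, Aug, Sep, Oct, Nov).
153 ÷ 7 = 21 full weeks with remainder 6, so 21 more Wednesdays after the first → 22.

22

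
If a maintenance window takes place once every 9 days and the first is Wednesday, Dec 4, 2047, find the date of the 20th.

May 23, 2048

The 20th occurrence is 19 intervals after the first: 19 × 9 = 171 days after Dec 4, 2047.
Dec has 31 days — 27 days to the end of Dec leaves 144.
Jan has 31 days (113 left).
Feb has 29 days (84 left).
Mar has 31 days (53 left).
Apr has 30 days (23 left).
23 days into May → May 23, 2048.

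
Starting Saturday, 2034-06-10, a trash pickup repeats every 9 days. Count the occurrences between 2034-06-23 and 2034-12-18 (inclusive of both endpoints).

20

Occurrences land 9·i days after 2034-06-10 for i = 0, 1, 2, …
2034-06-23 is 13 days after the start; 13 ÷ 9 = 1 remainder 4; since the remainder is 4, round up to i = 2. First occurrence in the window: #3 on 2034-06-28 (2×9 = 18 days in).
2034-12-18 is 191 days after the start; 191 ÷ 9 = 21 remainder 2. Last occurrence in the window: #22 on 2034-12-16.
Occurrences #3 through #22: 20 in total.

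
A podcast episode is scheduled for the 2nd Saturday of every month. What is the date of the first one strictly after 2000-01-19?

January 2000 starts on a Saturday; its first Saturday is the 1st, so the 2nd Saturday is the 8th — 2000-01-08.
That is not after 2000-01-19, so look at February 2000.
February 2000 starts on a Tuesday; its first Saturday is the 5th, so the 2nd Saturday is the 12th — 2000-02-12.

2000-02-12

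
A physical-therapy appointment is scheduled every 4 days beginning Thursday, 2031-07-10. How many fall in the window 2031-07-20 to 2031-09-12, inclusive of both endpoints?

Occurrences land 4·i days after 2031-07-10 for i = 0, 1, 2, …
2031-07-20 is 10 days after the start; 10 ÷ 4 = 2 remainder 2; since the remainder is 2, round up to i = 3. First occurrence in the window: #4 on 2031-07-22 (3×4 = 12 days in).
2031-09-12 is 64 days after the start; 64 ÷ 4 = 16 remainder 0. Last occurrence in the window: #17 on 2031-09-12.
Occurrences #4 through #17: 14 in total.

14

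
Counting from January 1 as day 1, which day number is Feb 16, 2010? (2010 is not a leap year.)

47

Days in months before Feb: 31 = 31.
Plus 16 days into Feb → day 47.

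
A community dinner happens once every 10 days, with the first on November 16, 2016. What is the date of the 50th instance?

March 21, 2018

The 50th occurrence is 49 intervals after the first: 49 × 10 = 490 days after November 16, 2016.
November has 30 days — 14 days to the end of November leaves 476.
From end of November to end of 2016 is 31 days (445 left).
2017 has 365 days (80 left).
January has 31 days (49 left).
February has 28 days (21 left).
21 days into March → March 21, 2018.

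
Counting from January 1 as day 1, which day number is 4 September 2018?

Days in months before September: 31 + 28 + 31 + 30 + 31 + 30 + 31 + 31 = 243.
Plus 4 days into September → day 247.

247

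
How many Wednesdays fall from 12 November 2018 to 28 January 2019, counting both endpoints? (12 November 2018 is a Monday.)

12 November 2018 is a Monday; the first Wednesday on or after it is 14 November 2018 (2 days later).
From 14 November 2018 to 28 January 2019: 16 + 31 + 28 = 75 days (rest of November, December, January).
75 ÷ 7 = 10 full weeks with remainder 5, so 10 more Wednesdays after the first → 11.

11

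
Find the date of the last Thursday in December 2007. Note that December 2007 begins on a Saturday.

2007-12-27

December 2007 begins on a Saturday, so the first Thursday is December 6 (5 days later).
December 2007 has 31 days. Adding weeks: 6, 13, 20, 27 — the last one ≤ 31 is the 27th.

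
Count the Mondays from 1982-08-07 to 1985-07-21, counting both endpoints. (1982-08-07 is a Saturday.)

1982-08-07 is a Saturday; the first Monday on or after it is 1982-08-09 (2 days later).
From 1982-08-09 to 1985-07-21: 144 + 365 + 366 + 202 = 1077 days (rest of 1982, 1983, 1984, to 1985-07-21 in 1985).
1077 ÷ 7 = 153 full weeks with remainder 6, so 153 more Mondays after the first → 154.

154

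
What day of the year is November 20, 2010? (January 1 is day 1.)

324

Days in months before November: 31 + 28 + 31 + 30 + 31 + 30 + 31 + 31 + 30 + 31 = 304.
Plus 20 days into November → day 324.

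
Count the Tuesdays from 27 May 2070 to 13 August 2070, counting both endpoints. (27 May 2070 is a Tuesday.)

27 May 2070 is a Tuesday; the first Tuesday on or after it is 27 May 2070.
From 27 May 2070 to 13 August 2070: 4 + 30 + 31 + 13 = 78 days (rest of May, June, July, August).
78 ÷ 7 = 11 full weeks with remainder 1, so 11 more Tuesdays after the first → 12.

12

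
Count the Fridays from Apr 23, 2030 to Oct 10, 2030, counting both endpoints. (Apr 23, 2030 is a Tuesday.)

24

Apr 23, 2030 is a Tuesday; the first Friday on or after it is Apr 26, 2030 (3 days later).
From Apr 26, 2030 to Oct 10, 2030: 4 + 31 + 30 + 31 + 31 + 30 + 10 = 167 days (rest of Apr, May, Jun, Jul, Aug, Sep, Oct).
167 ÷ 7 = 23 full weeks with remainder 6, so 23 more Fridays after the first → 24.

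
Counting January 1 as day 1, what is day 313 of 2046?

Nov 9, 2046

Jan has 31 days (313 − 31 = 282 remain).
Feb has 28 days (282 − 28 = 254 remain).
Mar has 31 days (254 − 31 = 223 remain).
Apr has 30 days (223 − 30 = 193 remain).
May has 31 days (193 − 31 = 162 remain).
Jun has 30 days (162 − 30 = 132 remain).
Jul has 31 days (132 − 31 = 101 remain).
Aug has 31 days (101 − 31 = 70 remain).
Sep has 30 days (70 − 30 = 40 remain).
Oct has 31 days (40 − 31 = 9 remain).
9 into Nov → Nov 9.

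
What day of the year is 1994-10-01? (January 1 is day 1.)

Days in months before October: 31 + 28 + 31 + 30 + 31 + 30 + 31 + 31 + 30 = 273.
Plus 1 day into October → day 274.

274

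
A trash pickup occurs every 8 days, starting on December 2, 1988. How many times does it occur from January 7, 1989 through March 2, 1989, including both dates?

7

Occurrences land 8·i days after December 2, 1988 for i = 0, 1, 2, …
January 7, 1989 is 36 days after the start; 36 ÷ 8 = 4 remainder 4; since the remainder is 4, round up to i = 5. First occurrence in the window: #6 on January 11, 1989 (5×8 = 40 days in).
March 2, 1989 is 90 days after the start; 90 ÷ 8 = 11 remainder 2. Last occurrence in the window: #12 on February 28, 1989.
Occurrences #6 through #12: 7 in total.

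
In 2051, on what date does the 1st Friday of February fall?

February 2051 begins on a Wednesday, so the first Friday is February 3 (2 days later).

3 February 2051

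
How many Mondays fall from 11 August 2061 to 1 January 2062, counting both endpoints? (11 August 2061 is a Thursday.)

20

11 August 2061 is a Thursday; the first Monday on or after it is 15 August 2061 (4 days later).
From 15 August 2061 to 1 January 2062: 16 + 30 + 31 + 30 + 31 + 1 = 139 days (rest of August, September, October, November, December, January).
139 ÷ 7 = 19 full weeks with remainder 6, so 19 more Mondays after the first → 20.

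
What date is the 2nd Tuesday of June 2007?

June 2007 begins on a Friday, so the first Tuesday is June 5 (4 days later).
The 2nd Tuesday is 1 weeks later: 5 + 7 = 12.

12 June 2007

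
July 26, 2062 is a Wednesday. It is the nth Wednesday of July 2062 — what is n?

4th

Day 26 falls in week ⌈26/7⌉ of the month.
Days 1–7 hold the 1st Wednesday, 8–14 the 2nd, 15–21 the 3rd, 22–28 the 4th, 29–31 the 5th.
26 is in the range for the 4th.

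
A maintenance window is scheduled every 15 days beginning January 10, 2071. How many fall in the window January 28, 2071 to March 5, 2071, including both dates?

Occurrences land 15·i days after January 10, 2071 for i = 0, 1, 2, …
January 28, 2071 is 18 days after the start; 18 ÷ 15 = 1 remainder 3; since the remainder is 3, round up to i = 2. First occurrence in the window: #3 on February 9, 2071 (2×15 = 30 days in).
March 5, 2071 is 54 days after the start; 54 ÷ 15 = 3 remainder 9. Last occurrence in the window: #4 on February 24, 2071.
Occurrences #3 through #4: 2 in total.

2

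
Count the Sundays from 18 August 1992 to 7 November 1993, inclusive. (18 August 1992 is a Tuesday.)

18 August 1992 is a Tuesday; the first Sunday on or after it is 23 August 1992 (5 days later).
From 23 August 1992 to 7 November 1993: 130 + 311 = 441 days (rest of 1992, to 7 November 1993 in 1993).
441 ÷ 7 = 63 full weeks with remainder 0, so 63 more Sundays after the first → 64.

64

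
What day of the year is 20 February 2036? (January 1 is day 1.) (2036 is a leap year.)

Days in months before February: 31 = 31.
Plus 20 days into February → day 51.

51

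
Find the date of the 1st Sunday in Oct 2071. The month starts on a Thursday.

Oct 2071 begins on a Thursday, so the first Sunday is Oct 4 (3 days later).

Oct 4, 2071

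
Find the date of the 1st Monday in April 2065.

April 2065 begins on a Wednesday, so the first Monday is April 6 (5 days later).

6 April 2065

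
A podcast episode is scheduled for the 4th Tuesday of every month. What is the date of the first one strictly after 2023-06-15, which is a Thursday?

June 2023 starts on a Thursday; its first Tuesday is the 6th, so the 4th Tuesday is the 27th — 2023-06-27.
2023-06-27 is after 2023-06-15, so that is the next one.

2023-06-27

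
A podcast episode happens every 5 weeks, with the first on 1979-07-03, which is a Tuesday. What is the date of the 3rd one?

1979-09-11

The 3rd occurrence is 2 intervals after the first: 2 × 35 = 70 days after 1979-07-03.
July has 31 days — 28 days to the end of July leaves 42.
August has 31 days (11 left).
11 days into September → 1979-09-11.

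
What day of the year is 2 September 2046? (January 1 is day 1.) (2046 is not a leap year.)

Days in months before September: 31 + 28 + 31 + 30 + 31 + 30 + 31 + 31 = 243.
Plus 2 days into September → day 245.

245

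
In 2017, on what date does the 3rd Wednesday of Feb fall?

Feb 2017 begins on a Wednesday, so the first Wednesday is Feb 1.
The 3rd Wednesday is 2 weeks later: 1 + 14 = 15.

Feb 15, 2017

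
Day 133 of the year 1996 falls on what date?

January has 31 days (133 − 31 = 102 remain).
February has 29 days (102 − 29 = 73 remain).
March has 31 days (73 − 31 = 42 remain).
April has 30 days (42 − 30 = 12 remain).
12 into May → May 12.

May 12, 1996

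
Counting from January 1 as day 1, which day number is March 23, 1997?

82

Days in months before March: 31 + 28 = 59.
Plus 23 days into March → day 82.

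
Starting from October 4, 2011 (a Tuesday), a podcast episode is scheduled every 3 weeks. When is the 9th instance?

March 20, 2012

The 9th occurrence is 8 intervals after the first: 8 × 21 = 168 days after October 4, 2011.
October has 31 days — 27 days to the end of October leaves 141.
November has 30 days (111 left).
December has 31 days (80 left).
January has 31 days (49 left).
February has 29 days (20 left).
20 days into March → March 20, 2012.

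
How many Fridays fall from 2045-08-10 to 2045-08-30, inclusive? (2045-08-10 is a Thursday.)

3

2045-08-10 is a Thursday; the first Friday on or after it is 2045-08-11 (1 day later).
From 2045-08-11 to 2045-08-30 is 30 − 11 = 19 days.
19 ÷ 7 = 2 full weeks with remainder 5, so 2 more Fridays after the first → 3.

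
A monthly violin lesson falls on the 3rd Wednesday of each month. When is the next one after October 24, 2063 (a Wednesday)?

November 21, 2063

October 2063 starts on a Monday; its first Wednesday is the 3rd, so the 3rd Wednesday is the 17th — October 17, 2063.
That is not after October 24, 2063, so look at November 2063.
November 2063 starts on a Thursday; its first Wednesday is the 7th, so the 3rd Wednesday is the 21st — November 21, 2063.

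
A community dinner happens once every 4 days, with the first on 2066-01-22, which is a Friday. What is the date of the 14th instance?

The 14th occurrence is 13 intervals after the first: 13 × 4 = 52 days after 2066-01-22.
January has 31 days — 9 days to the end of January leaves 43.
February has 28 days (15 left).
15 days into March → 2066-03-15.

2066-03-15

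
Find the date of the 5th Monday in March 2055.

2055-03-29

The first Monday of March 2055 is March 1.
The 5th Monday is 4 weeks later: 1 + 28 = 29.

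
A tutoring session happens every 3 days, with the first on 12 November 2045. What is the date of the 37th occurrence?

28 February 2046

The 37th occurrence is 36 intervals after the first: 36 × 3 = 108 days after 12 November 2045.
November has 30 days — 18 days to the end of November leaves 90.
December has 31 days (59 left).
January has 31 days (28 left).
28 days into February → 28 February 2046.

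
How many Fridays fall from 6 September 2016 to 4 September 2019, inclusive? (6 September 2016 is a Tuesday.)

156

6 September 2016 is a Tuesday; the first Friday on or after it is 9 September 2016 (3 days later).
From 9 September 2016 to 4 September 2019: 113 + 365 + 365 + 247 = 1090 days (rest of 2016, 2017, 2018, to 4 September 2019 in 2019).
1090 ÷ 7 = 155 full weeks with remainder 5, so 155 more Fridays after the first → 156.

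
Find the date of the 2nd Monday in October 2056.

October 2056 begins on a Sunday, so the first Monday is October 2 (1 day later).
The 2nd Monday is 1 weeks later: 2 + 7 = 9.

2056-10-09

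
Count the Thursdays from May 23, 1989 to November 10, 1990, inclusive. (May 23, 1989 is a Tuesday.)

77

May 23, 1989 is a Tuesday; the first Thursday on or after it is May 25, 1989 (2 days later).
From May 25, 1989 to November 10, 1990: 220 + 314 = 534 days (rest of 1989, to November 10, 1990 in 1990).
534 ÷ 7 = 76 full weeks with remainder 2, so 76 more Thursdays after the first → 77.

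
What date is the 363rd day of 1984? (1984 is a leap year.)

Jan has 31 days (363 − 31 = 332 remain).
Feb has 29 days (332 − 29 = 303 remain).
Mar has 31 days (303 − 31 = 272 remain).
Apr has 30 days (272 − 30 = 242 remain).
May has 31 days (242 − 31 = 211 remain).
Jun has 30 days (211 − 30 = 181 remain).
Jul has 31 days (181 − 31 = 150 remain).
Aug has 31 days (150 − 31 = 119 remain).
Sep has 30 days (119 − 30 = 89 remain).
Oct has 31 days (89 − 31 = 58 remain).
Nov has 30 days (58 − 30 = 28 remain).
28 into Dec → Dec 28.

Dec 28, 1984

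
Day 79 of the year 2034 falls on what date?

Mar 20, 2034

Jan has 31 days (79 − 31 = 48 remain).
Feb has 28 days (48 − 28 = 20 remain).
20 into Mar → Mar 20.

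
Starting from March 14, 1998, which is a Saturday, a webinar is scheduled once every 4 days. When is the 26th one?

The 26th occurrence is 25 intervals after the first: 25 × 4 = 100 days after March 14, 1998.
March has 31 days — 17 days to the end of March leaves 83.
April has 30 days (53 left).
May has 31 days (22 left).
22 days into June → June 22, 1998.

June 22, 1998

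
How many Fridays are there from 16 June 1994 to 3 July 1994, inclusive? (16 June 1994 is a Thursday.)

16 June 1994 is a Thursday; the first Friday on or after it is 17 June 1994 (1 day later).
From 17 June 1994 to 3 July 1994: 13 + 3 = 16 days (rest of June, July).
16 ÷ 7 = 2 full weeks with remainder 2, so 2 more Fridays after the first → 3.

3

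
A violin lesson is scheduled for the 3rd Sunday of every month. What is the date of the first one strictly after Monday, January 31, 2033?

February 20, 2033

January 2033 starts on a Saturday; its first Sunday is the 2nd, so the 3rd Sunday is the 16th — January 16, 2033.
That is not after January 31, 2033, so look at February 2033.
February 2033 starts on a Tuesday; its first Sunday is the 6th, so the 3rd Sunday is the 20th — February 20, 2033.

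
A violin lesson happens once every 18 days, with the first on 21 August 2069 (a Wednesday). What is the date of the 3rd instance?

The 3rd occurrence is 2 intervals after the first: 2 × 18 = 36 days after 21 August 2069.
August has 31 days — 10 days to the end of August leaves 26.
26 days into September → 26 September 2069.

26 September 2069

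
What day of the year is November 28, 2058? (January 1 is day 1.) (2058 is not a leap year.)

Days in months before November: 31 + 28 + 31 + 30 + 31 + 30 + 31 + 31 + 30 + 31 = 304.
Plus 28 days into November → day 332.

332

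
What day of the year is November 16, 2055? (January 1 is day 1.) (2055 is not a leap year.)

320

Days in months before November: 31 + 28 + 31 + 30 + 31 + 30 + 31 + 31 + 30 + 31 = 304.
Plus 16 days into November → day 320.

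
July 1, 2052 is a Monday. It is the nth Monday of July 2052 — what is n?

Day 1 falls in week ⌈1/7⌉ of the month.
Days 1–7 hold the 1st Monday, 8–14 the 2nd, 15–21 the 3rd, 22–28 the 4th, 29–31 the 5th.
1 is in the range for the 1st.

1st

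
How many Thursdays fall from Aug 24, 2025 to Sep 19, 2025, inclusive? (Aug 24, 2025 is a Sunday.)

Aug 24, 2025 is a Sunday; the first Thursday on or after it is Aug 28, 2025 (4 days later).
From Aug 28, 2025 to Sep 19, 2025: 3 + 19 = 22 days (rest of Aug, Sep).
22 ÷ 7 = 3 full weeks with remainder 1, so 3 more Thursdays after the first → 4.

4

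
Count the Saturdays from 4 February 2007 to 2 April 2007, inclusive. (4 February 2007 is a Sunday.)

8

4 February 2007 is a Sunday; the first Saturday on or after it is 10 February 2007 (6 days later).
From 10 February 2007 to 2 April 2007: 18 + 31 + 2 = 51 days (rest of February, March, April).
51 ÷ 7 = 7 full weeks with remainder 2, so 7 more Saturdays after the first → 8.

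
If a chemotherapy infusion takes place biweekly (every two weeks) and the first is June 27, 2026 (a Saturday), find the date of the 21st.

The 21st occurrence is 20 intervals after the first: 20 × 14 = 280 days after June 27, 2026.
June has 30 days — 3 days to the end of June leaves 277.
July has 31 days (246 left).
August has 31 days (215 left).
September has 30 days (185 left).
October has 31 days (154 left).
November has 30 days (124 left).
December has 31 days (93 left).
January has 31 days (62 left).
February has 28 days (34 left).
March has 31 days (3 left).
3 days into April → April 3, 2027.

April 3, 2027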